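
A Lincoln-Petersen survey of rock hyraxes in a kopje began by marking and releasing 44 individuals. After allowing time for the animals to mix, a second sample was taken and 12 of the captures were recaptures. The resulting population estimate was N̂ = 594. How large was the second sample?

From N = M·C/R: C = N·R / M = 594·12 / 44 = 7128 / 44 = 162.

C = 162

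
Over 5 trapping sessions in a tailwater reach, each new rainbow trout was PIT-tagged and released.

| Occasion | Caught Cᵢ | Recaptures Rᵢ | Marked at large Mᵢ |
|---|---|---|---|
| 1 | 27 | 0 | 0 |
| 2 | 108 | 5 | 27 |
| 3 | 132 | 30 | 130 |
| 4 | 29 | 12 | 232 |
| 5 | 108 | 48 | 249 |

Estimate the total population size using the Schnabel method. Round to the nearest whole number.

Σ MᵢCᵢ = 0·27 + 27·108 + 130·132 + 232·29 + 249·108 = 0 + 2916 + 17160 + 6728 + 26892 = 53696
Σ Rᵢ = 0 + 5 + 30 + 12 + 48 = 95
N̂ = 53696 / 95 ≈ 565.2 → 565

N ≈ 565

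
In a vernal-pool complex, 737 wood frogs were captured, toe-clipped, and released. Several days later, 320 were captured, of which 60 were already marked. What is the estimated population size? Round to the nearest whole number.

If marked individuals mix randomly, R/C ≈ M/N, giving N ≈ M·C/R.
N = (737 × 320) / 60 = 235840 / 60 ≈ 3930.7 → 3931

N ≈ 3931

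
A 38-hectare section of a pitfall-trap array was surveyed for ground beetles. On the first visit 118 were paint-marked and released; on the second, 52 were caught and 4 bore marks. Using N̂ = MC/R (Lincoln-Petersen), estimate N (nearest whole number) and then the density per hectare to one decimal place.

N̂ = 118·52/4 = 6136/4 = 1534
Density = N̂ / area = 1534 / 38 ≈ 40.37 → 40.4 per hectare

density ≈ 40.4 ground beetles per hectare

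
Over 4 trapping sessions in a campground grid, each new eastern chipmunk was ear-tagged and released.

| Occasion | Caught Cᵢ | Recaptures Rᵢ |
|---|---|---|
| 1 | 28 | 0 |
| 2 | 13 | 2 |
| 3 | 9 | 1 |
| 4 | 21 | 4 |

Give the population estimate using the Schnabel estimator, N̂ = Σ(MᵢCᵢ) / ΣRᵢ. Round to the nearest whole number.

N ≈ 243

Marked at large before each occasion: Mᵢ = Σⱼ<ᵢ (Cⱼ − Rⱼ) → M1=0, M2=28, M3=39, M4=47
Σ MᵢCᵢ = 0·28 + 28·13 + 39·9 + 47·21 = 0 + 364 + 351 + 987 = 1702
Σ Rᵢ = 0 + 2 + 1 + 4 = 7
N̂ = 1702 / 7 ≈ 243.1 → 243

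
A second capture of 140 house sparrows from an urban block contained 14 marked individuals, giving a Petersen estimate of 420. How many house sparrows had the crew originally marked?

From N = M·C/R: M = N·R / C = 420·14 / 140 = 5880 / 140 = 42.

M = 42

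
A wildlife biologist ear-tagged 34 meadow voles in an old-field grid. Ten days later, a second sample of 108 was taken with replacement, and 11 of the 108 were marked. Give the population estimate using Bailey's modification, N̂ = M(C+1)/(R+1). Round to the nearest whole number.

N̂ = 34·(108+1)/(11+1) = 34·109/12 = 3706/12 ≈ 308.8 → 309

N ≈ 309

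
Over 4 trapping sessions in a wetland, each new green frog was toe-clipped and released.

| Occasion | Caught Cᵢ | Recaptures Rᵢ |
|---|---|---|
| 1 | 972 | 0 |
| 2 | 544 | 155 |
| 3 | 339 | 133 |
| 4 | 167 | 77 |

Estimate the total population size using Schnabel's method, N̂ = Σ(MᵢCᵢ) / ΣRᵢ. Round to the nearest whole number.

Marked at large before each occasion: Mᵢ = Σⱼ<ᵢ (Cⱼ − Rⱼ) → M1=0, M2=972, M3=1361, M4=1567
Σ MᵢCᵢ = 0·972 + 972·544 + 1361·339 + 1567·167 = 0 + 528768 + 461379 + 261689 = 1251836
Σ Rᵢ = 0 + 155 + 133 + 77 = 365
N̂ = 1251836 / 365 ≈ 3429.7 → 3430

N ≈ 3430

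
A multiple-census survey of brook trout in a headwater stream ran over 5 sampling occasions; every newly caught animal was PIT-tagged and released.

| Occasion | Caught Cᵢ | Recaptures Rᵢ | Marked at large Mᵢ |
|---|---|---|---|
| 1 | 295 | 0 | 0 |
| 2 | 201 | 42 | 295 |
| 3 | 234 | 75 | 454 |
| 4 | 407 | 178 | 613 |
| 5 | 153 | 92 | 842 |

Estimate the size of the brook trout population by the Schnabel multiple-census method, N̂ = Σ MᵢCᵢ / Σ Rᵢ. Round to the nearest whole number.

N ≈ 1405

Σ MᵢCᵢ = 0·295 + 295·201 + 454·234 + 613·407 + 842·153 = 0 + 59295 + 106236 + 249491 + 128826 = 543848
Σ Rᵢ = 0 + 42 + 75 + 178 + 92 = 387
N̂ = 543848 / 387 ≈ 1405.3 → 1405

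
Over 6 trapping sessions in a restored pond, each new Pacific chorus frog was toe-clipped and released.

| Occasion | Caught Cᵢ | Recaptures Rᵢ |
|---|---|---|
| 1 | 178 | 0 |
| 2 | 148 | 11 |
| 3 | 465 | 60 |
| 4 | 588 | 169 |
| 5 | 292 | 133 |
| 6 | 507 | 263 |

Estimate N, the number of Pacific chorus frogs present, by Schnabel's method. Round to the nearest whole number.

N ≈ 2495

Marked at large before each occasion: Mᵢ = Σⱼ<ᵢ (Cⱼ − Rⱼ) → M1=0, M2=178, M3=315, M4=720, M5=1139, M6=1298
Σ MᵢCᵢ = 0·178 + 178·148 + 315·465 + 720·588 + 1139·292 + 1298·507 = 0 + 26344 + 146475 + 423360 + 332588 + 658086 = 1586853
Σ Rᵢ = 0 + 11 + 60 + 169 + 133 + 263 = 636
N̂ = 1586853 / 636 ≈ 2495.1 → 2495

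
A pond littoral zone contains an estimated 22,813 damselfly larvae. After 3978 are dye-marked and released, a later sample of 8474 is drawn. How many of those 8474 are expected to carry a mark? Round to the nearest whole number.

Expected recaptures E[R] = M·C / N.
E[R] = 3978 × 8474 / 22813 = 33709572 / 22813 ≈ 1477.6 → 1478

expected recaptures ≈ 1478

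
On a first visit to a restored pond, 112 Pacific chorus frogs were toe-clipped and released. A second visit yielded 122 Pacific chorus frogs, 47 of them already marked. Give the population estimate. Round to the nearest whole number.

If marked individuals mix randomly, R/C ≈ M/N, giving N ≈ M·C/R.
N = (112 × 122) / 47 = 13664 / 47 ≈ 290.7 → 291

N ≈ 291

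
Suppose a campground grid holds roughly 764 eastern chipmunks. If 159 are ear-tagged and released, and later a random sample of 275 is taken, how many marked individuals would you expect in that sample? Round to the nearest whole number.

expected recaptures ≈ 57

Expected recaptures E[R] = M·C / N.
E[R] = 159 × 275 / 764 = 43725 / 764 ≈ 57.2 → 57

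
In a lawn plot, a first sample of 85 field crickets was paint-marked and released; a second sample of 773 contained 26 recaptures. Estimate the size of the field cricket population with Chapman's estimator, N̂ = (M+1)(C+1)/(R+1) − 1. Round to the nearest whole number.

N ≈ 2464

N̂ = (85+1)(773+1)/(26+1) − 1 = 86·774/27 − 1
= 66564/27 − 1 ≈ 2465.3 − 1 ≈ 2464.3 → 2464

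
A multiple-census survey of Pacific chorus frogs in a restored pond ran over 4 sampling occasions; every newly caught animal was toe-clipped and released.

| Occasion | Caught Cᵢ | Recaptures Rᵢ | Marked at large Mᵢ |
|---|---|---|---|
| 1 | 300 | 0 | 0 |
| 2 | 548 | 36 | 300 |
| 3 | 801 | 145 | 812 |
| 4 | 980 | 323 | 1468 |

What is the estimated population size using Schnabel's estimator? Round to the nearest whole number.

N ≈ 4471

Σ MᵢCᵢ = 0·300 + 300·548 + 812·801 + 1468·980 = 0 + 164400 + 650412 + 1438640 = 2253452
Σ Rᵢ = 0 + 36 + 145 + 323 = 504
N̂ = 2253452 / 504 ≈ 4471.1 → 4471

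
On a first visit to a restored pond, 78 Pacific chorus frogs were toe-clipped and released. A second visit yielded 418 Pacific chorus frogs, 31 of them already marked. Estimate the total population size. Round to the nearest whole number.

If marked individuals mix randomly, R/C ≈ M/N, giving N ≈ M·C/R.
N = (78 × 418) / 31 = 32604 / 31 ≈ 1051.7 → 1052

N ≈ 1052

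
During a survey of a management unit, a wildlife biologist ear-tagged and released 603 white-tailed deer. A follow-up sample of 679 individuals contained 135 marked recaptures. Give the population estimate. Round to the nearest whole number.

N = (603 × 679) / 135 = 409437 / 135 ≈ 3032.9 → 3033

N ≈ 3033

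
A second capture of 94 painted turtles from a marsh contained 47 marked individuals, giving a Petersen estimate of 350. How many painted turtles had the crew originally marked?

M = 175

From N = M·C/R: M = N·R / C = 350·47 / 94 = 16450 / 94 = 175.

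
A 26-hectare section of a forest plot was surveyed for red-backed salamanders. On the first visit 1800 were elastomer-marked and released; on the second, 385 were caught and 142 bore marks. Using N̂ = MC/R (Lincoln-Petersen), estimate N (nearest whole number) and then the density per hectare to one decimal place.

N̂ = 1800·385/142 = 693000/142 ≈ 4880.3 → 4880
Density = N̂ / area = 4880 / 26 ≈ 187.69 → 187.7 per hectare

density ≈ 187.7 red-backed salamanders per hectare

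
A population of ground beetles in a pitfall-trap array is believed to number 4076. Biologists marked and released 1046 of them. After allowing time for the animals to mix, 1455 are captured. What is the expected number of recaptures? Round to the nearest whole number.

The marked fraction of the population is 1046/4076, so in a sample of 1455 expect C·(M/N) marked.
E[R] = 1046 × 1455 / 4076 = 1521930 / 4076 ≈ 373.4 → 373

expected recaptures ≈ 373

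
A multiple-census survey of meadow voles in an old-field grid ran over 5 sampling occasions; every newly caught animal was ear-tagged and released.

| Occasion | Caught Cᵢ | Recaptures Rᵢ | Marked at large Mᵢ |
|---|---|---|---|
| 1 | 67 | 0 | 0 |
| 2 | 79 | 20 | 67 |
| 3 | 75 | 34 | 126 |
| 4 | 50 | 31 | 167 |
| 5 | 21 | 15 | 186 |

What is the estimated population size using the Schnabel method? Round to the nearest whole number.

Σ MᵢCᵢ = 0·67 + 67·79 + 126·75 + 167·50 + 186·21 = 0 + 5293 + 9450 + 8350 + 3906 = 26999
Σ Rᵢ = 0 + 20 + 34 + 31 + 15 = 100
N̂ = 26999 / 100 ≈ 270.0 → 270

N ≈ 270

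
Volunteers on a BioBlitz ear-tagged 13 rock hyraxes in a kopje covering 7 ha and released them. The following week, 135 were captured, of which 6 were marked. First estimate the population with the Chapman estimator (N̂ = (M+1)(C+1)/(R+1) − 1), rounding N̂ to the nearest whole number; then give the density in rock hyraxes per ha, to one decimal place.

density ≈ 38.7 rock hyraxes per ha

N̂ = 14·136/7 − 1 = 1904/7 − 1 = 271
Density = N̂ / area = 271 / 7 ≈ 38.71 → 38.7 per ha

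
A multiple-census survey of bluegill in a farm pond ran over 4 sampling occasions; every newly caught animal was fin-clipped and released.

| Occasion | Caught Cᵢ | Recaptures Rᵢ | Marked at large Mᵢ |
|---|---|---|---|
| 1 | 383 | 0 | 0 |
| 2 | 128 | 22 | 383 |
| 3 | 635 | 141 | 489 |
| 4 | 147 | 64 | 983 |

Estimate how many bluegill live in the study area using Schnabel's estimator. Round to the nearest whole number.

Σ MᵢCᵢ = 0·383 + 383·128 + 489·635 + 983·147 = 0 + 49024 + 310515 + 144501 = 504040
Σ Rᵢ = 0 + 22 + 141 + 64 = 227
N̂ = 504040 / 227 ≈ 2220.4 → 2220

N ≈ 2220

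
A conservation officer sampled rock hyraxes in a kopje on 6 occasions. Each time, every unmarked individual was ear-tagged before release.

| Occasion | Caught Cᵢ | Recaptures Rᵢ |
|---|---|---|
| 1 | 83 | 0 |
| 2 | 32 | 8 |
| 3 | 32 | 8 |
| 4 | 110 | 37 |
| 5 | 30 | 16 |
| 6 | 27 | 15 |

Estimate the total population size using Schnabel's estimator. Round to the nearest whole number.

N ≈ 387

Marked at large before each occasion: Mᵢ = Σⱼ<ᵢ (Cⱼ − Rⱼ) → M1=0, M2=83, M3=107, M4=131, M5=204, M6=218
Σ MᵢCᵢ = 0·83 + 83·32 + 107·32 + 131·110 + 204·30 + 218·27 = 0 + 2656 + 3424 + 14410 + 6120 + 5886 = 32496
Σ Rᵢ = 0 + 8 + 8 + 37 + 16 + 15 = 84
N̂ = 32496 / 84 ≈ 386.9 → 387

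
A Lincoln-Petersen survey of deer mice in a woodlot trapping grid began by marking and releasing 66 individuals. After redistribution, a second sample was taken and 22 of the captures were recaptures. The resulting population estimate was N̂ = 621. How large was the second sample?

C = 207

From N = M·C/R: C = N·R / M = 621·22 / 66 = 13662 / 66 = 207.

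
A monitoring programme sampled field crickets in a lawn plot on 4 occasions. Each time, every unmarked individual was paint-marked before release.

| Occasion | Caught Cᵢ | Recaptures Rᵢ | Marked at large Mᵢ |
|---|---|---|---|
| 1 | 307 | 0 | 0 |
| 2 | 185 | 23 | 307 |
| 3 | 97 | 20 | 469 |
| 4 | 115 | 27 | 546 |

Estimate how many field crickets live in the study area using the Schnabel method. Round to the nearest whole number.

Σ MᵢCᵢ = 0·307 + 307·185 + 469·97 + 546·115 = 0 + 56795 + 45493 + 62790 = 165078
Σ Rᵢ = 0 + 23 + 20 + 27 = 70
N̂ = 165078 / 70 ≈ 2358.3 → 2358

N ≈ 2358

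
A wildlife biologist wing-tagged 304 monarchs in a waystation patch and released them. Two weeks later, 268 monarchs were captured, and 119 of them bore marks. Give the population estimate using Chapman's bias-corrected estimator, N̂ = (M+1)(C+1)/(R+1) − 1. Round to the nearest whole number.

N ≈ 683

N̂ = (304+1)(268+1)/(119+1) − 1 = 305·269/120 − 1
= 82045/120 − 1 ≈ 683.7 − 1 ≈ 682.7 → 683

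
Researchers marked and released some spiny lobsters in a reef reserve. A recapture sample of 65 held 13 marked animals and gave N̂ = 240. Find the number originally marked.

M = 48

From N = M·C/R: M = N·R / C = 240·13 / 65 = 3120 / 65 = 48.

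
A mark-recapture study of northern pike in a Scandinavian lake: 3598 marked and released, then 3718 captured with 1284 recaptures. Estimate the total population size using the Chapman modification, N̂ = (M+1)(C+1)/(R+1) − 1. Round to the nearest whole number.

N ≈ 10,415

N̂ = (3598+1)(3718+1)/(1284+1) − 1 = 3599·3719/1285 − 1
= 13384681/1285 − 1 ≈ 10416.1 − 1 ≈ 10415.1 → 10415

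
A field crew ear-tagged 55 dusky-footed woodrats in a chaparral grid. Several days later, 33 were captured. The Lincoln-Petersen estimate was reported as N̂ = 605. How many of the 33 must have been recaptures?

R = 3

From N = M·C/R: R = M·C / N = 55·33 / 605 = 1815 / 605 = 3.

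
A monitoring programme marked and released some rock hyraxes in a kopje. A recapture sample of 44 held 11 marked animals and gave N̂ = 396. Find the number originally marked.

From N = M·C/R: M = N·R / C = 396·11 / 44 = 4356 / 44 = 99.

M = 99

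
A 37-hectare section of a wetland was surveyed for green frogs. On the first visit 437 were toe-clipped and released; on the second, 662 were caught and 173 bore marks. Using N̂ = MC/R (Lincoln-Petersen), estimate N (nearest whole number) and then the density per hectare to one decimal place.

N̂ = 437·662/173 = 289294/173 ≈ 1672.2 → 1672
Density = N̂ / area = 1672 / 37 ≈ 45.19 → 45.2 per hectare

density ≈ 45.2 green frogs per hectare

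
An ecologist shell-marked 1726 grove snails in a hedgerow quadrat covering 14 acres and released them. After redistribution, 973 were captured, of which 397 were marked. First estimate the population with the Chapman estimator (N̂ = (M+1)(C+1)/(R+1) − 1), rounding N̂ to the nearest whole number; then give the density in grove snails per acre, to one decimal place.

density ≈ 301.8 grove snails per acre

N̂ = 1727·974/398 − 1 = 1682098/398 − 1 ≈ 4225.4 → 4225
Density = N̂ / area = 4225 / 14 ≈ 301.79 → 301.8 per acre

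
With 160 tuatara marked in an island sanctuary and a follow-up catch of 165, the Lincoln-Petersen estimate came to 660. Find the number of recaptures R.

From N = M·C/R: R = M·C / N = 160·165 / 660 = 26400 / 660 = 40.

R = 40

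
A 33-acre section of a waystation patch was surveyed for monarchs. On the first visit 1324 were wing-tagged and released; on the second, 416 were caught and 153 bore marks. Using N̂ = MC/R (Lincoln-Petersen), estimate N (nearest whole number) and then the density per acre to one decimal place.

N̂ = 1324·416/153 = 550784/153 ≈ 3599.9 → 3600
Density = N̂ / area = 3600 / 33 ≈ 109.09 → 109.1 per acre

density ≈ 109.1 monarchs per acre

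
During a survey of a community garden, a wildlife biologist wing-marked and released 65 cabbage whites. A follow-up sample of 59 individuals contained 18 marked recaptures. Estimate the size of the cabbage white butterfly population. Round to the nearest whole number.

N ≈ 213

The marked fraction in the recapture sample should equal the marked fraction in the population: 18/59 = 65/N.
N = (65 × 59) / 18 = 3835 / 18 ≈ 213.1 → 213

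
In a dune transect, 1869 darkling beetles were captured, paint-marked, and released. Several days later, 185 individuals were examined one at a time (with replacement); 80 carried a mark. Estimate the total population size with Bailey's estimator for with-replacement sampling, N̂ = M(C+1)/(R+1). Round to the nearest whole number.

N̂ = 1869·(185+1)/(80+1) = 1869·186/81 = 347634/81 ≈ 4291.8 → 4292

N ≈ 4292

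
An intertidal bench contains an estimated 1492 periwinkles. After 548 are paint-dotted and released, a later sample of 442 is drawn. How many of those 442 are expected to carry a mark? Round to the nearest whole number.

Expected recaptures E[R] = M·C / N.
E[R] = 548 × 442 / 1492 = 242216 / 1492 ≈ 162.3 → 162

expected recaptures ≈ 162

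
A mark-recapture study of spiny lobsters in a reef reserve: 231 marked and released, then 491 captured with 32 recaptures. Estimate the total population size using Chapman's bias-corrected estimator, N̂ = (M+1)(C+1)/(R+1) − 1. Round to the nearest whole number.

N ≈ 3458

N̂ = (231+1)(491+1)/(32+1) − 1 = 232·492/33 − 1
= 114144/33 − 1 ≈ 3458.9 − 1 ≈ 3457.9 → 3458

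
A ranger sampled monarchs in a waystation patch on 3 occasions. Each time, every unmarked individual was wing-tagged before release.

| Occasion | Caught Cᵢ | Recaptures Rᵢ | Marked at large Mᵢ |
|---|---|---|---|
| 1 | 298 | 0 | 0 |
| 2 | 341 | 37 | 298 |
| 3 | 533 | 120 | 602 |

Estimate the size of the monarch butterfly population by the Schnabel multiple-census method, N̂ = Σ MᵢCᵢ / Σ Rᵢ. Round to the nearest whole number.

N ≈ 2691

Σ MᵢCᵢ = 0·298 + 298·341 + 602·533 = 0 + 101618 + 320866 = 422484
Σ Rᵢ = 0 + 37 + 120 = 157
N̂ = 422484 / 157 ≈ 2691.0 → 2691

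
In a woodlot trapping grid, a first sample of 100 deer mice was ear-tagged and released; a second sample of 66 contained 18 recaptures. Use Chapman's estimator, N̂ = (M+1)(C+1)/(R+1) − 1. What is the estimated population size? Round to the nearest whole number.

N ≈ 355

N̂ = (100+1)(66+1)/(18+1) − 1 = 101·67/19 − 1
= 6767/19 − 1 ≈ 356.2 − 1 ≈ 355.2 → 355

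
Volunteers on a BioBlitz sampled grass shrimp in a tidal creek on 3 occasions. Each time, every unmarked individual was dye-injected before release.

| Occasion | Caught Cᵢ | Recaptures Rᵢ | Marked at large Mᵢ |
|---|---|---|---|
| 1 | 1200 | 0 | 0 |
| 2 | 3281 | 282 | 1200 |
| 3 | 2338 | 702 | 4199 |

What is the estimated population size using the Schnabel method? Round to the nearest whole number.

Σ MᵢCᵢ = 0·1200 + 1200·3281 + 4199·2338 = 0 + 3937200 + 9817262 = 13754462
Σ Rᵢ = 0 + 282 + 702 = 984
N̂ = 13754462 / 984 ≈ 13978.1 → 13978

N ≈ 13,978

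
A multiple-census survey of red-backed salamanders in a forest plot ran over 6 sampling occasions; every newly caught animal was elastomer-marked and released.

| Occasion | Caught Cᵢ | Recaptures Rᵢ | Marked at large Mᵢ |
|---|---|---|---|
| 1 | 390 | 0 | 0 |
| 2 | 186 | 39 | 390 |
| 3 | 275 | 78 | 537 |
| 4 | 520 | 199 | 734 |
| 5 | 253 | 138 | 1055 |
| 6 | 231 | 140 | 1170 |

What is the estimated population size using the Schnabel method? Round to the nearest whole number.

N ≈ 1918

Σ MᵢCᵢ = 0·390 + 390·186 + 537·275 + 734·520 + 1055·253 + 1170·231 = 0 + 72540 + 147675 + 381680 + 266915 + 270270 = 1139080
Σ Rᵢ = 0 + 39 + 78 + 199 + 138 + 140 = 594
N̂ = 1139080 / 594 ≈ 1917.6 → 1918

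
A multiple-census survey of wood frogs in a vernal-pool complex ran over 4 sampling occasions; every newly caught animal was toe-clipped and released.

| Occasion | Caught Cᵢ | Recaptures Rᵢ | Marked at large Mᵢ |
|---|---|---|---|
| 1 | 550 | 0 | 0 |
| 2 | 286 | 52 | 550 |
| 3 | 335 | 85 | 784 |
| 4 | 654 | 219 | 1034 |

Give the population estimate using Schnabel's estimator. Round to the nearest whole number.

N ≈ 3079

Σ MᵢCᵢ = 0·550 + 550·286 + 784·335 + 1034·654 = 0 + 157300 + 262640 + 676236 = 1096176
Σ Rᵢ = 0 + 52 + 85 + 219 = 356
N̂ = 1096176 / 356 ≈ 3079.1 → 3079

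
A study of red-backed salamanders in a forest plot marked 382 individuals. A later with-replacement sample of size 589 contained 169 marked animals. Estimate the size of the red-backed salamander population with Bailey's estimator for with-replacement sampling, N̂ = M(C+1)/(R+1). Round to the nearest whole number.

N̂ = 382·(589+1)/(169+1) = 382·590/170 = 225380/170 ≈ 1325.8 → 1326

N ≈ 1326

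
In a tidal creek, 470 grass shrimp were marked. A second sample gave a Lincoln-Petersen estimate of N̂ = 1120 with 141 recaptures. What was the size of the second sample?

From N = M·C/R: C = N·R / M = 1120·141 / 470 = 157920 / 470 = 336.

C = 336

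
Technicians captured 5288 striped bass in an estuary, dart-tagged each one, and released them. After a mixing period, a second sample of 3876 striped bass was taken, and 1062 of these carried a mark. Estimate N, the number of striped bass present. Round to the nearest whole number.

N ≈ 19,300

Lincoln-Petersen assumes M/N = R/C, so N = M·C / R.
N = (5288 × 3876) / 1062 = 20496288 / 1062 ≈ 19299.7 → 19300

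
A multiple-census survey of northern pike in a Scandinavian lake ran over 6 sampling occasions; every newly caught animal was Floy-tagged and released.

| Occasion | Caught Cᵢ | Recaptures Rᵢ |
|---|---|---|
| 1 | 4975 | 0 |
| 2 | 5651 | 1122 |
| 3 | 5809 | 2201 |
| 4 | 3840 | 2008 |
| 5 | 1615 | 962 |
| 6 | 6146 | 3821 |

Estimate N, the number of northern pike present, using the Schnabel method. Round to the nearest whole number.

Marked at large before each occasion: Mᵢ = Σⱼ<ᵢ (Cⱼ − Rⱼ) → M1=0, M2=4975, M3=9504, M4=13112, M5=14944, M6=15597
Σ MᵢCᵢ = 0·4975 + 4975·5651 + 9504·5809 + 13112·3840 + 14944·1615 + 15597·6146 = 0 + 28113725 + 55208736 + 50350080 + 24134560 + 95859162 = 253666263
Σ Rᵢ = 0 + 1122 + 2201 + 2008 + 962 + 3821 = 10114
N̂ = 253666263 / 10114 ≈ 25080.7 → 25081

N ≈ 25,081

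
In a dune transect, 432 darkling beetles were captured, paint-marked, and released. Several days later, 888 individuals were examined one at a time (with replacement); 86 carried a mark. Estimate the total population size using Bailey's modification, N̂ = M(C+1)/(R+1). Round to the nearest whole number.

N ≈ 4414

N̂ = 432·(888+1)/(86+1) = 432·889/87 = 384048/87 ≈ 4414.3 → 4414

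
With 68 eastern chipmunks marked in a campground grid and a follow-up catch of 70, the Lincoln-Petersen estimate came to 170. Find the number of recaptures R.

R = 28

From N = M·C/R: R = M·C / N = 68·70 / 170 = 4760 / 170 = 28.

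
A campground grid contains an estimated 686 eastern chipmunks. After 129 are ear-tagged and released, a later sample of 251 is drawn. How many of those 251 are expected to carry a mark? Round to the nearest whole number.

Expected recaptures E[R] = M·C / N.
E[R] = 129 × 251 / 686 = 32379 / 686 ≈ 47.2 → 47

expected recaptures ≈ 47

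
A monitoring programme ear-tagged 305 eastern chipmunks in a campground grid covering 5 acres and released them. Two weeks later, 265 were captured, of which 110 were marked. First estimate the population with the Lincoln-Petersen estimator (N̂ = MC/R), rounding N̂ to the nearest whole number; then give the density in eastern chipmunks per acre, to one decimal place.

density ≈ 147.0 eastern chipmunks per acre

N̂ = 305·265/110 = 80825/110 ≈ 734.8 → 735
Density = N̂ / area = 735 / 5 = 147.0 per acre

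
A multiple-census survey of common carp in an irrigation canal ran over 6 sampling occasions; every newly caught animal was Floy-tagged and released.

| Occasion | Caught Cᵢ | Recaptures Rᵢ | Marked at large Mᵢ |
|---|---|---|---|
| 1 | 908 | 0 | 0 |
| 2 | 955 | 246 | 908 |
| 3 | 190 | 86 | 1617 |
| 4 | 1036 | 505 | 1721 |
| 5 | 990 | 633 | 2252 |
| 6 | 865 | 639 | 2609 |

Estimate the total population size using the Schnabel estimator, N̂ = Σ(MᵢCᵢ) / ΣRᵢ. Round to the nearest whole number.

Σ MᵢCᵢ = 0·908 + 908·955 + 1617·190 + 1721·1036 + 2252·990 + 2609·865 = 0 + 867140 + 307230 + 1782956 + 2229480 + 2256785 = 7443591
Σ Rᵢ = 0 + 246 + 86 + 505 + 633 + 639 = 2109
N̂ = 7443591 / 2109 ≈ 3529.4 → 3529

N ≈ 3529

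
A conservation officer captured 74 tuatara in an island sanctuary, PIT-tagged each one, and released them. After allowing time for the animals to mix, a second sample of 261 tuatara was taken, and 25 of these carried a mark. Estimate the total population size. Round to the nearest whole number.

N ≈ 773

N = (74 × 261) / 25 = 19314 / 25 ≈ 772.6 → 773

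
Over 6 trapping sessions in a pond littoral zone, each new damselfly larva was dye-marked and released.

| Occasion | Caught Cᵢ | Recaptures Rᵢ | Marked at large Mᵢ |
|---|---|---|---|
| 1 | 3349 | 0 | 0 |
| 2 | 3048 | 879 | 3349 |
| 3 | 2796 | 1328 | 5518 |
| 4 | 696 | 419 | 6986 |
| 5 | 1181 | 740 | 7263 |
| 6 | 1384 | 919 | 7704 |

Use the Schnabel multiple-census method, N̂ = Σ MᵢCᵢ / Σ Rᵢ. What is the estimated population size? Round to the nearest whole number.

N ≈ 11,608

Σ MᵢCᵢ = 0·3349 + 3349·3048 + 5518·2796 + 6986·696 + 7263·1181 + 7704·1384 = 0 + 10207752 + 15428328 + 4862256 + 8577603 + 10662336 = 49738275
Σ Rᵢ = 0 + 879 + 1328 + 419 + 740 + 919 = 4285
N̂ = 49738275 / 4285 ≈ 11607.5 → 11608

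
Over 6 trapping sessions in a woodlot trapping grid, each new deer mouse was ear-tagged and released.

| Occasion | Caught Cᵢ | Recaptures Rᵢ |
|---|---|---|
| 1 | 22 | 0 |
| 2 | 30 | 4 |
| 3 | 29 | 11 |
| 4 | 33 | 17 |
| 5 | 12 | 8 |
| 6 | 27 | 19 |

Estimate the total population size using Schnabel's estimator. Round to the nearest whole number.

Marked at large before each occasion: Mᵢ = Σⱼ<ᵢ (Cⱼ − Rⱼ) → M1=0, M2=22, M3=48, M4=66, M5=82, M6=86
Σ MᵢCᵢ = 0·22 + 22·30 + 48·29 + 66·33 + 82·12 + 86·27 = 0 + 660 + 1392 + 2178 + 984 + 2322 = 7536
Σ Rᵢ = 0 + 4 + 11 + 17 + 8 + 19 = 59
N̂ = 7536 / 59 ≈ 127.7 → 128

N ≈ 128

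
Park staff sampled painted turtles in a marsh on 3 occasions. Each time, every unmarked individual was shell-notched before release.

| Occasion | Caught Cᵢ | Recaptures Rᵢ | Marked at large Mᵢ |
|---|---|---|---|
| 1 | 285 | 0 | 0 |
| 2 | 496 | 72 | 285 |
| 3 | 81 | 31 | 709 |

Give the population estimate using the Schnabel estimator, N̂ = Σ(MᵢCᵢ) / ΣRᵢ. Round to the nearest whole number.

N ≈ 1930

Σ MᵢCᵢ = 0·285 + 285·496 + 709·81 = 0 + 141360 + 57429 = 198789
Σ Rᵢ = 0 + 72 + 31 = 103
N̂ = 198789 / 103 ≈ 1930.0 → 1930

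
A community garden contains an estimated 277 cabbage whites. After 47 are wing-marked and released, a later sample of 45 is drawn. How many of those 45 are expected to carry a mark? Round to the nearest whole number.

The marked fraction of the population is 47/277, so in a sample of 45 expect C·(M/N) marked.
E[R] = 47 × 45 / 277 = 2115 / 277 ≈ 7.6 → 8

expected recaptures ≈ 8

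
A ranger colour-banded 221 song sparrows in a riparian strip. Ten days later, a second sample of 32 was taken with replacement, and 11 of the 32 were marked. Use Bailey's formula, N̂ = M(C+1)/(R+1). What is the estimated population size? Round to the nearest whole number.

N ≈ 608

N̂ = 221·(32+1)/(11+1) = 221·33/12 = 7293/12 ≈ 607.8 → 608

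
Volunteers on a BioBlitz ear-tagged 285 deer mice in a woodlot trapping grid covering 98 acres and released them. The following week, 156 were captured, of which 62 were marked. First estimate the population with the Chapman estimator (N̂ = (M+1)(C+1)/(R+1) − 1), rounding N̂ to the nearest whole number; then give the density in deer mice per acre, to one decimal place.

density ≈ 7.3 deer mice per acre

N̂ = 286·157/63 − 1 = 44902/63 − 1 ≈ 711.7 → 712
Density = N̂ / area = 712 / 98 ≈ 7.27 → 7.3 per acre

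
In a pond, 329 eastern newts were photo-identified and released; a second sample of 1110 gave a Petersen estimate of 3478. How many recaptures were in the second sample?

R = 105

From N = M·C/R: R = M·C / N = 329·1110 / 3478 = 365190 / 3478 = 105.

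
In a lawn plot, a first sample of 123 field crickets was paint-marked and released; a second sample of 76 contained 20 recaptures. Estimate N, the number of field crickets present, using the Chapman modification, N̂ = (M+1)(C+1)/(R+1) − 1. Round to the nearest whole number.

N̂ = (123+1)(76+1)/(20+1) − 1 = 124·77/21 − 1
= 9548/21 − 1 ≈ 454.7 − 1 ≈ 453.7 → 454

N ≈ 454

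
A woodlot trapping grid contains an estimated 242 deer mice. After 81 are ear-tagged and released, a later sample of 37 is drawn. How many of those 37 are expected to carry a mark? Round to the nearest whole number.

expected recaptures ≈ 12

The marked fraction of the population is 81/242, so in a sample of 37 expect C·(M/N) marked.
E[R] = 81 × 37 / 242 = 2997 / 242 ≈ 12.4 → 12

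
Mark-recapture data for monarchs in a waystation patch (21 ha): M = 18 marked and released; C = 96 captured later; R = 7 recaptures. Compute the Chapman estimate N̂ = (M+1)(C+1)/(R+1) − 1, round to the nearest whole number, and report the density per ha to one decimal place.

density ≈ 10.9 monarchs per ha

N̂ = 19·97/8 − 1 = 1843/8 − 1 ≈ 229.4 → 229
Density = N̂ / area = 229 / 21 ≈ 10.90 → 10.9 per ha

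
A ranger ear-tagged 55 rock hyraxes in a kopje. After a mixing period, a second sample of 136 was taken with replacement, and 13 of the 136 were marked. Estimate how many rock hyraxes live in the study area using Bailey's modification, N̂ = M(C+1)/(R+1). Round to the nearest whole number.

N ≈ 538

N̂ = 55·(136+1)/(13+1) = 55·137/14 = 7535/14 ≈ 538.2 → 538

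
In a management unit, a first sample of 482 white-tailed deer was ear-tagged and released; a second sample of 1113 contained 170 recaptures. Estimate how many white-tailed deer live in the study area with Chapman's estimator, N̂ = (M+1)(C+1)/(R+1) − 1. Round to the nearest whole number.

N ≈ 3146

N̂ = (482+1)(1113+1)/(170+1) − 1 = 483·1114/171 − 1
= 538062/171 − 1 ≈ 3146.6 − 1 ≈ 3145.6 → 3146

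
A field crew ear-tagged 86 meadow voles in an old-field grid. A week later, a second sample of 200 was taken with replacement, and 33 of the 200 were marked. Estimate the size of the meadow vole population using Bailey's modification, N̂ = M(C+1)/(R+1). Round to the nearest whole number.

N̂ = 86·(200+1)/(33+1) = 86·201/34 = 17286/34 ≈ 508.4 → 508

N ≈ 508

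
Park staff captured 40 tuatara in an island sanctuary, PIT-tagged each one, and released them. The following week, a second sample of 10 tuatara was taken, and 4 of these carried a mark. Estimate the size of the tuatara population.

N = (40 × 10) / 4 = 400 / 4 = 100

N = 100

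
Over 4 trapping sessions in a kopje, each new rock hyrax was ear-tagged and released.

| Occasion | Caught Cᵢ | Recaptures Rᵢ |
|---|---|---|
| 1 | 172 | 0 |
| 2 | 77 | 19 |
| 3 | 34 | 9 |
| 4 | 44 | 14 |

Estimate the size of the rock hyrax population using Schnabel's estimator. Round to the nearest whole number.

Marked at large before each occasion: Mᵢ = Σⱼ<ᵢ (Cⱼ − Rⱼ) → M1=0, M2=172, M3=230, M4=255
Σ MᵢCᵢ = 0·172 + 172·77 + 230·34 + 255·44 = 0 + 13244 + 7820 + 11220 = 32284
Σ Rᵢ = 0 + 19 + 9 + 14 = 42
N̂ = 32284 / 42 ≈ 768.7 → 769

N ≈ 769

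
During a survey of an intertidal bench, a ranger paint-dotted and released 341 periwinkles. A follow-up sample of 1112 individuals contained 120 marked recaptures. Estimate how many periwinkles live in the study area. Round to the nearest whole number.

N ≈ 3160

N = (341 × 1112) / 120 = 379192 / 120 ≈ 3159.9 → 3160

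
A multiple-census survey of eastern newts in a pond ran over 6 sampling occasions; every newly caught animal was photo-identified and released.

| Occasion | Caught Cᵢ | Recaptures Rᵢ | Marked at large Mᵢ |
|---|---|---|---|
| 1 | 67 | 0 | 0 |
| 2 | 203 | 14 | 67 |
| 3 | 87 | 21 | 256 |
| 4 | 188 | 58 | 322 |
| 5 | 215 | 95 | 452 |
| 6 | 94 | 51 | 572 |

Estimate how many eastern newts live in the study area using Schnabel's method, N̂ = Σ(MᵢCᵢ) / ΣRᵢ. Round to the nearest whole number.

N ≈ 1035

Σ MᵢCᵢ = 0·67 + 67·203 + 256·87 + 322·188 + 452·215 + 572·94 = 0 + 13601 + 22272 + 60536 + 97180 + 53768 = 247357
Σ Rᵢ = 0 + 14 + 21 + 58 + 95 + 51 = 239
N̂ = 247357 / 239 ≈ 1035.0 → 1035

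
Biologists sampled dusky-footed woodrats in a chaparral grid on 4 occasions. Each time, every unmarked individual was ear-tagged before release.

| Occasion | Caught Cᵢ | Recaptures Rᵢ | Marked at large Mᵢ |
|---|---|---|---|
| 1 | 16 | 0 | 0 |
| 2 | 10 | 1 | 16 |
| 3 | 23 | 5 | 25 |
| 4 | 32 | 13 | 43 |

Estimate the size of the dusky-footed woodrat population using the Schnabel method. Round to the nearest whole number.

N ≈ 111

Σ MᵢCᵢ = 0·16 + 16·10 + 25·23 + 43·32 = 0 + 160 + 575 + 1376 = 2111
Σ Rᵢ = 0 + 1 + 5 + 13 = 19
N̂ = 2111 / 19 ≈ 111.1 → 111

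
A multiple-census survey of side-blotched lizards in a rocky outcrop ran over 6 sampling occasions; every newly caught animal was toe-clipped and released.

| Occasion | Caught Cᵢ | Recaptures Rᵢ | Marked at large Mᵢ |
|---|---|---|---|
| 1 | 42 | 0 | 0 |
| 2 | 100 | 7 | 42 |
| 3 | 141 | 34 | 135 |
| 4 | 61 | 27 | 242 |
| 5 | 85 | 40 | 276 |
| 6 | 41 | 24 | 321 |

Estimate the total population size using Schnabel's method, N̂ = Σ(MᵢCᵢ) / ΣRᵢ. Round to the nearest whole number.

Σ MᵢCᵢ = 0·42 + 42·100 + 135·141 + 242·61 + 276·85 + 321·41 = 0 + 4200 + 19035 + 14762 + 23460 + 13161 = 74618
Σ Rᵢ = 0 + 7 + 34 + 27 + 40 + 24 = 132
N̂ = 74618 / 132 ≈ 565.3 → 565

N ≈ 565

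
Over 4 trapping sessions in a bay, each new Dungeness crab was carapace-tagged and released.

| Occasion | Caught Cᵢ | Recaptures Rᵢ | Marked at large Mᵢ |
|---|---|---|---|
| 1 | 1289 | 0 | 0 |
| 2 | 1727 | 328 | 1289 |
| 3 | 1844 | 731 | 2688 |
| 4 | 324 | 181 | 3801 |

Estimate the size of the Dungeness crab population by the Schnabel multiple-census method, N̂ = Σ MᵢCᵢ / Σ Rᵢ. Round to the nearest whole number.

Σ MᵢCᵢ = 0·1289 + 1289·1727 + 2688·1844 + 3801·324 = 0 + 2226103 + 4956672 + 1231524 = 8414299
Σ Rᵢ = 0 + 328 + 731 + 181 = 1240
N̂ = 8414299 / 1240 ≈ 6785.7 → 6786

N ≈ 6786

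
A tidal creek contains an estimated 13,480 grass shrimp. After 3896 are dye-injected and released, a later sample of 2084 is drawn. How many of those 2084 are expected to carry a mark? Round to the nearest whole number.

expected recaptures ≈ 602

Expected recaptures E[R] = M·C / N.
E[R] = 3896 × 2084 / 13480 = 8119264 / 13480 ≈ 602.3 → 602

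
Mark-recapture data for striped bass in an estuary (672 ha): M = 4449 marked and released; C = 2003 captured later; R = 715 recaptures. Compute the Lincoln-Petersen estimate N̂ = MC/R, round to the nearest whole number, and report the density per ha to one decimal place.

density ≈ 18.5 striped bass per ha

N̂ = 4449·2003/715 = 8911347/715 ≈ 12463.4 → 12463
Density = N̂ / area = 12463 / 672 ≈ 18.546 → 18.5 per ha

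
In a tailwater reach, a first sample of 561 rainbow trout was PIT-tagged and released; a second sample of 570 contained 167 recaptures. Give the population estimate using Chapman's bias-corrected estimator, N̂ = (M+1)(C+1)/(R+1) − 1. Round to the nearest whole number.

N ≈ 1909

N̂ = (561+1)(570+1)/(167+1) − 1 = 562·571/168 − 1
= 320902/168 − 1 ≈ 1910.1 − 1 ≈ 1909.1 → 1909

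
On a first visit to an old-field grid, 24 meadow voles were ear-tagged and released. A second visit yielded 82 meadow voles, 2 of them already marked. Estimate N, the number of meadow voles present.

If marked individuals mix randomly, R/C ≈ M/N, giving N ≈ M·C/R.
N = (24 × 82) / 2 = 1968 / 2 = 984

N = 984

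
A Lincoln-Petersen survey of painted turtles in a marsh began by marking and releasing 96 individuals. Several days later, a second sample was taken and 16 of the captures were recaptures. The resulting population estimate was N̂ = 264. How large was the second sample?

C = 44

From N = M·C/R: C = N·R / M = 264·16 / 96 = 4224 / 96 = 44.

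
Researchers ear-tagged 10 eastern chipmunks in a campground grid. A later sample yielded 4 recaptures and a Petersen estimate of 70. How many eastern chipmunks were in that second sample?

C = 28

From N = M·C/R: C = N·R / M = 70·4 / 10 = 280 / 10 = 28.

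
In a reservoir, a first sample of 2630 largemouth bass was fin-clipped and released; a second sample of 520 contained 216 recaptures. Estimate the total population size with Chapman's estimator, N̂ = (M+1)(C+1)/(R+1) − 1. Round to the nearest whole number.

N ≈ 6316

N̂ = (2630+1)(520+1)/(216+1) − 1 = 2631·521/217 − 1
= 1370751/217 − 1 ≈ 6316.8 − 1 ≈ 6315.8 → 6316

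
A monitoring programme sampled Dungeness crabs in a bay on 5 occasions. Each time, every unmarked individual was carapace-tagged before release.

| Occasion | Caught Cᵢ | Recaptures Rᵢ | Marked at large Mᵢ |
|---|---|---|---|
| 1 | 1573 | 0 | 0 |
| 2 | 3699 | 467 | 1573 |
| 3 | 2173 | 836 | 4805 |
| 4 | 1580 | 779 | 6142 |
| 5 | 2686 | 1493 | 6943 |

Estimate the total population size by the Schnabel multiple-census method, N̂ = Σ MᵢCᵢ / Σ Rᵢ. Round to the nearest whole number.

N ≈ 12,479

Σ MᵢCᵢ = 0·1573 + 1573·3699 + 4805·2173 + 6142·1580 + 6943·2686 = 0 + 5818527 + 10441265 + 9704360 + 18648898 = 44613050
Σ Rᵢ = 0 + 467 + 836 + 779 + 1493 = 3575
N̂ = 44613050 / 3575 ≈ 12479.2 → 12479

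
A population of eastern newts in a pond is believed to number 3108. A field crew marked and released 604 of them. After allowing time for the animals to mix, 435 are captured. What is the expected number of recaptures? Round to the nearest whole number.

The marked fraction of the population is 604/3108, so in a sample of 435 expect C·(M/N) marked.
E[R] = 604 × 435 / 3108 = 262740 / 3108 ≈ 84.5 → 85

expected recaptures ≈ 85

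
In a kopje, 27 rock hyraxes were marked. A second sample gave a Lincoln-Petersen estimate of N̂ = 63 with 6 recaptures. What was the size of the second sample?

C = 14

From N = M·C/R: C = N·R / M = 63·6 / 27 = 378 / 27 = 14.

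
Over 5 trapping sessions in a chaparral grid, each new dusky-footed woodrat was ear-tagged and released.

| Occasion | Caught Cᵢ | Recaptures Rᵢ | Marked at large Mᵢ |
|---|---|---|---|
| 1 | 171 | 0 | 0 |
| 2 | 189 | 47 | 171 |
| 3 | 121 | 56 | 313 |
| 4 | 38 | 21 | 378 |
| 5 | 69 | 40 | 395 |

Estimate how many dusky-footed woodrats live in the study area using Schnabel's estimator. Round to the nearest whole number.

Σ MᵢCᵢ = 0·171 + 171·189 + 313·121 + 378·38 + 395·69 = 0 + 32319 + 37873 + 14364 + 27255 = 111811
Σ Rᵢ = 0 + 47 + 56 + 21 + 40 = 164
N̂ = 111811 / 164 ≈ 681.8 → 682

N ≈ 682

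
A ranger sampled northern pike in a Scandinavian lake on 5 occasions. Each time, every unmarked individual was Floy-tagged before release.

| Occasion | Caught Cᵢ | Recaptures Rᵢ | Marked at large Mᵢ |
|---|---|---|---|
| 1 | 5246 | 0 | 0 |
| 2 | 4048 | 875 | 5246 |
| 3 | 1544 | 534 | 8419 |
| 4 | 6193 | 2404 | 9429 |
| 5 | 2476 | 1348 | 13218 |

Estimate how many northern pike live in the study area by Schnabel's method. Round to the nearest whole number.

N ≈ 24,289

Σ MᵢCᵢ = 0·5246 + 5246·4048 + 8419·1544 + 9429·6193 + 13218·2476 = 0 + 21235808 + 12998936 + 58393797 + 32727768 = 125356309
Σ Rᵢ = 0 + 875 + 534 + 2404 + 1348 = 5161
N̂ = 125356309 / 5161 ≈ 24289.2 → 24289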